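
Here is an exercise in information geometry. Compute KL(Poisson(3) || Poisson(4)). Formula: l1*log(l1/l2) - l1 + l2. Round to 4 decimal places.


KL divergence for Poisson:
KL = l1*log(l1/l2) - l1 + l2.
l1 = 3, l2 = 4.
log(3/4) = -0.287682.
l1*log(l1/l2) = 3 * -0.287682 = -0.863046.
KL = -0.863046 - 3 + 4 = 0.1370

0.1370


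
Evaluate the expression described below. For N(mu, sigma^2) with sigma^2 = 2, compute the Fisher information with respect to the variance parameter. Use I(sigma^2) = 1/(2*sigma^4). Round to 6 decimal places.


Fisher information for variance: I(sigma^2) = 1/(2*sigma^4).
sigma^2 = 2, so sigma^4 = 4.
I = 1/(2*4) = 1/8 = 0.125000

0.125000


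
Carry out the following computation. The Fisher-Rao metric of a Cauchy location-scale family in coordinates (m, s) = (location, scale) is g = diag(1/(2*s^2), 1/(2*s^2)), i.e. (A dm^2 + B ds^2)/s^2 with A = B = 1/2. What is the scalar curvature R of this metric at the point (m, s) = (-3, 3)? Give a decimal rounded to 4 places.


The metric has the form g = (A dm^2 + B ds^2)/s^2 with A = 1/2, B = 1/2.
Substitute u = sqrt(A/B)*m: g = B*(du^2 + ds^2)/s^2, i.e. B times the
Poincare upper half-plane metric, which has constant Gaussian curvature -1.
Scaling a 2D metric by a constant c divides the Gaussian curvature by c,
so K = -1/B = -1/(1/2) = -2.0000 everywhere (the point (m, s) = (-3, 3) is irrelevant:
the curvature is constant).
Scalar curvature in dimension 2: R = 2K = -2/(1/2) = -4.0000.

-4.0000


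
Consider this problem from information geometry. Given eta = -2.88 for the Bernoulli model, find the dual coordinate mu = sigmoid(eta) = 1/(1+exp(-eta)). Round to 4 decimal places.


Dual coordinate (expectation parameter) for Bernoulli:
mu = 1/(1+exp(-eta)).
eta = -2.88.
exp(-eta) = exp(2.88) = 17.814273.
mu = 1/(1+17.814273) = 0.0532

0.0532


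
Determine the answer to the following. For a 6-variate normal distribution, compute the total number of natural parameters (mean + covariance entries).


Exponential family dimension calculation:
For 6-dim MVN: mean has 6 params, covariance has 6*7/2 = 21 unique entries.
Total dim = 6 + 21 = 27.

27


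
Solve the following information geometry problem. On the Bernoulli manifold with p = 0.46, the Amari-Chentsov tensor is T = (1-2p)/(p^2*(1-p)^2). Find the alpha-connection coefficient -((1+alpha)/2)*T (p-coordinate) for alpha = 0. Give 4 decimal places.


Skewness (Amari-Chentsov) tensor: T = (1-2p)/(p^2*(1-p)^2).
p = 0.46, 1-2p = 0.08, p^2 = 0.2116, (1-p)^2 = 0.2916.
T = 0.08/(0.2116 * 0.2916) = 1.296543.
In the p-coordinate, Gamma^(alpha) = Gamma^(0) - (alpha/2)*T with Gamma^(0) = (1/2)*g'(p) = -T/2,
so Gamma^(alpha) = -((1+alpha)/2)*T.
alpha = 0, -(1+alpha)/2 = -0.5.
Gamma = -0.5 * 1.296543 = -0.6483

-0.6483


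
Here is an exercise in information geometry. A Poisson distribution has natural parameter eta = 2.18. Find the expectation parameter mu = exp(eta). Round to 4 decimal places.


Expectation parameter for Poisson exponential family:
mu = exp(eta).
eta = 2.18.
mu = exp(2.18) = 8.8463

8.8463


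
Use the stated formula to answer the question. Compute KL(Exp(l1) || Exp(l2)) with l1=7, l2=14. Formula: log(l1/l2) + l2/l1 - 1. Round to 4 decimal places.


KL divergence for exponential family:
KL = log(l1/l2) + l2/l1 - 1.
log(7/14) = -0.693147.
14/7 = 2.0.
KL = -0.693147 + 2.0 - 1 = 0.3069

0.3069


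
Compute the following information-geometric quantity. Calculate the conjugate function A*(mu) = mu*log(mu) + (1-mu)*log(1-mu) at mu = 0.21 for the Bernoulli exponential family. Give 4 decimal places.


Legendre transform for Bernoulli:
A*(mu) = mu*log(mu) + (1-mu)*log(1-mu).
mu = 0.21, 1-mu = 0.79.
mu*log(mu) = 0.21*log(0.21) = -0.327736.
(1-mu)*log(1-mu) = 0.79*log(0.79) = -0.186221.
A* = -0.327736 + -0.186221 = -0.5140

-0.5140


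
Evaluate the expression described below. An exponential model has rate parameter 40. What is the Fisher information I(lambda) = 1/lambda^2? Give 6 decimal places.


Fisher information for exponential: I(lambda) = 1/lambda^2.
lambda = 40, lambda^2 = 1600.
I = 1/1600 = 0.000625

0.000625


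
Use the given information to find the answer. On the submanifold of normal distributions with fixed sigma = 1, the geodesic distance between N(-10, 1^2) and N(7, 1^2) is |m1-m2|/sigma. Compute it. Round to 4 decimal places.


On the fixed-variance normal subfamily, geodesic distance = |m1-m2|/sigma.
|-10 - 7| = 17.
sigma = 1.
d = 17/1 = 17.0000

17.0000


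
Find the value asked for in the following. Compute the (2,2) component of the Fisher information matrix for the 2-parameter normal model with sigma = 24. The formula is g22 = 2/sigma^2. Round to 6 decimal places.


For the 2-parameter normal family, the Fisher metric has:
  g11 = 1/sigma^2, g22 = 2/sigma^2.
sigma = 24, sigma^2 = 576.
g22 = 0.003472

0.003472


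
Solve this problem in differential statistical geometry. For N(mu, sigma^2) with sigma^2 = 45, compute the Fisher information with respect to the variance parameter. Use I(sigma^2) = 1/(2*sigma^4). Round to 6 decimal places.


Fisher information for variance: I(sigma^2) = 1/(2*sigma^4).
sigma^2 = 45, so sigma^4 = 2025.
I = 1/(2*2025) = 1/4050 = 0.000247

0.000247


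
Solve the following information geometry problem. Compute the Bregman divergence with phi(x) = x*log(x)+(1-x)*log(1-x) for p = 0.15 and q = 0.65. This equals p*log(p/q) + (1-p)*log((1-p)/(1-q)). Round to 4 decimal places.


Bregman divergence with negative entropy generator:
D = p*log(p/q) + (1-p)*log((1-p)/(1-q)).
p = 0.15, q = 0.65.
p*log(p/q) = 0.15*log(0.15/0.65) = -0.219951.
(1-p)*log((1-p)/(1-q)) = 0.85*log(0.85/0.35) = 0.754208.
D = -0.219951 + 0.754208 = 0.5343

0.5343


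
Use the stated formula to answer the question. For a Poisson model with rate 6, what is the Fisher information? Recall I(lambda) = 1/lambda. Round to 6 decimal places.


Fisher information for Poisson: I(lambda) = 1/lambda.
lambda = 6.
I(lambda) = 1/6 = 0.166667

0.166667


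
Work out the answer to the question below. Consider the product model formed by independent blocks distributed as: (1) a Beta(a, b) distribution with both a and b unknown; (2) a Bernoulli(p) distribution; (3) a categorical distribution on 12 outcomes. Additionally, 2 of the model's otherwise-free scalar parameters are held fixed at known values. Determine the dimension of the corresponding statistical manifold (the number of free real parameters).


The dimension of a statistical manifold equals the number of free
(independent) real parameters of the model. For a product of independent
blocks the parameter counts add.
- Beta (a, b): 2.
- Bernoulli (p): 1.
- categorical on 12 outcomes (probabilities sum to 1): 12-1 = 11.
Total = 2 + 1 + 11 = 14.
2 parameter(s) fixed at known values: 14 - 2 = 12.
Dimension = 12

12


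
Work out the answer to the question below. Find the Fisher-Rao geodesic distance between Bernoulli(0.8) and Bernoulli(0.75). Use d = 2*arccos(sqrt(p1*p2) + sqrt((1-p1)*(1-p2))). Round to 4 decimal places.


Geodesic distance on Bernoulli manifold:
d(p1,p2) = 2*arccos(sqrt(p1*p2) + sqrt((1-p1)*(1-p2))).
sqrt(p1*p2) = sqrt(0.8*0.75) = 0.774597.
sqrt((1-p1)*(1-p2)) = sqrt(0.2*0.25) = 0.223607.
arg = 0.774597 + 0.223607 = 0.998203.
d = 2*arccos(0.998203) = 0.1199

0.1199


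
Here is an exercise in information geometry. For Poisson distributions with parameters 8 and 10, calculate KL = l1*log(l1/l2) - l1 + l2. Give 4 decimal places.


KL divergence for Poisson:
KL = l1*log(l1/l2) - l1 + l2.
l1 = 8, l2 = 10.
log(8/10) = -0.223144.
l1*log(l1/l2) = 8 * -0.223144 = -1.785148.
KL = -1.785148 - 8 + 10 = 0.2149

0.2149


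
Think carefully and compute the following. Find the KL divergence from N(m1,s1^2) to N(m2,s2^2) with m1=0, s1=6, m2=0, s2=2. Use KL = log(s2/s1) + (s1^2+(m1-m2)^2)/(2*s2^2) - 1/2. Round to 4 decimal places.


KL divergence between normal distributions:
KL = log(s2/s1) + (s1^2 + (m1-m2)^2)/(2*s2^2) - 1/2.
log(2/6) = -1.098612.
(6^2 + (0-0)^2)/(2*2^2) = (36 + 0)/8 = 4.5.
KL = -1.098612 + 4.5 - 0.5 = 2.9014

2.9014


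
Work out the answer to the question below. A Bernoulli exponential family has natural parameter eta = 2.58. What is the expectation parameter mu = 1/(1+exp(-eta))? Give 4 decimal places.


Dual coordinate (expectation parameter) for Bernoulli:
mu = 1/(1+exp(-eta)).
eta = 2.58.
exp(-eta) = exp(-2.58) = 0.075774.
mu = 1/(1+0.075774) = 0.9296

0.9296


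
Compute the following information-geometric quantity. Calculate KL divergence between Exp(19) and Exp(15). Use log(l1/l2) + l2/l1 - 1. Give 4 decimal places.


KL divergence for exponential family:
KL = log(l1/l2) + l2/l1 - 1.
log(19/15) = 0.236389.
15/19 = 0.789474.
KL = 0.236389 + 0.789474 - 1 = 0.0259

0.0259


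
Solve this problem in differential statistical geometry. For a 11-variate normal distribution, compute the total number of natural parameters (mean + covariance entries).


Exponential family dimension calculation:
For 11-dim MVN: mean has 11 params, covariance has 11*12/2 = 66 unique entries.
Total dim = 11 + 66 = 77.

77


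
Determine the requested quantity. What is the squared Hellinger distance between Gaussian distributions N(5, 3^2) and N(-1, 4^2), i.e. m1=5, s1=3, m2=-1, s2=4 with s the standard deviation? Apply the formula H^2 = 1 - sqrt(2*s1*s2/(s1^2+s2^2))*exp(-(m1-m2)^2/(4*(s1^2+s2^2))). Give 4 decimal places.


Squared Hellinger distance for Gaussians:
H^2 = 1 - sqrt(2*s1*s2/(s1^2+s2^2)) * exp(-(m1-m2)^2/(4*(s1^2+s2^2))).
s1^2 = 9, s2^2 = 16, s1^2+s2^2 = 25.
sqrt(2*3*4/(25)) = 0.979796.
(m1-m2)^2 = (6)^2 = 36.
exp(-36/(4*25)) = exp(-0.36) = 0.697676.
H^2 = 1 - 0.979796*0.697676 = 0.3164

0.3164


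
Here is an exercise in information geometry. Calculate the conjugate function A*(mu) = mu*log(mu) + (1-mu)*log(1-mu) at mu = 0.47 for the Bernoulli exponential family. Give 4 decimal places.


Legendre transform for Bernoulli:
A*(mu) = mu*log(mu) + (1-mu)*log(1-mu).
mu = 0.47, 1-mu = 0.53.
mu*log(mu) = 0.47*log(0.47) = -0.354861.
(1-mu)*log(1-mu) = 0.53*log(0.53) = -0.336485.
A* = -0.354861 + -0.336485 = -0.6913

-0.6913


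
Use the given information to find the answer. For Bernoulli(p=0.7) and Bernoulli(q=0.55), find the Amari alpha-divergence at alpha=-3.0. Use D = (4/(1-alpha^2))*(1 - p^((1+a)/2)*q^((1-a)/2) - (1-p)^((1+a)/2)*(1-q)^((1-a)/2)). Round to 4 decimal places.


Amari alpha-divergence:
D = (4/(1-alpha^2))*(1 - p^((1+a)/2)*q^((1-a)/2) - (1-p)^((1+a)/2)*(1-q)^((1-a)/2)).
alpha = -3.0, p = 0.7, q = 0.55.
e1 = (1+alpha)/2 = -1.0, e2 = (1-alpha)/2 = 2.0.
t1 = p^e1 * q^e2 = 0.7^-1.0 * 0.55^2.0 = 0.432143.
t2 = (1-p)^e1 * (1-q)^e2 = 0.3^-1.0 * 0.45^2.0 = 0.675.
4/(1-alpha^2) = -0.5.
D = -0.5*(1 - 0.432143 - 0.675) = 0.0536

0.0536


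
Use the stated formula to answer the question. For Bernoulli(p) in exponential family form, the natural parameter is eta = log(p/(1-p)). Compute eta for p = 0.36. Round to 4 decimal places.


Natural parameter for Bernoulli: eta = log(p/(1-p)).
p = 0.36, 1-p = 0.64.
p/(1-p) = 0.5625.
eta = log(0.5625) = -0.5754

-0.5754


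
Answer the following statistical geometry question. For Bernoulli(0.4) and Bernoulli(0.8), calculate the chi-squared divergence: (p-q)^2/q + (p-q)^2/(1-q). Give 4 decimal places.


Chi-squared divergence between Bernoulli distributions:
chi^2 = (p-q)^2/q + (p-q)^2/(1-q).
p = 0.4, q = 0.8, p-q = -0.4.
(p-q)^2 = 0.16.
term1 = 0.16/0.8 = 0.2.
term2 = 0.16/0.2 = 0.8.
chi^2 = 0.2 + 0.8 = 1.0000

1.0000


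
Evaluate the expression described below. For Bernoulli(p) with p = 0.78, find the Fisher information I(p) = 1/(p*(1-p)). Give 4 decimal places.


For Bernoulli(p), Fisher information is I(p) = 1/(p*(1-p)).
p = 0.78, 1-p = 0.22.
p*(1-p) = 0.1716.
I(p) = 1/0.1716 = 5.8275

5.8275


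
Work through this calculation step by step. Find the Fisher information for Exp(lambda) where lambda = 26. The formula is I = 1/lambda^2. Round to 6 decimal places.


Fisher information for exponential: I(lambda) = 1/lambda^2.
lambda = 26, lambda^2 = 676.
I = 1/676 = 0.001479

0.001479


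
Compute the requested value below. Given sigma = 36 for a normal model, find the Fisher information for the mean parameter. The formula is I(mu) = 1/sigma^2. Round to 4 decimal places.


The Fisher information for the mean of a normal distribution is I(mu) = 1/sigma^2.
sigma = 36, so sigma^2 = 1296.
I(mu) = 1/1296 = 0.0008

0.0008


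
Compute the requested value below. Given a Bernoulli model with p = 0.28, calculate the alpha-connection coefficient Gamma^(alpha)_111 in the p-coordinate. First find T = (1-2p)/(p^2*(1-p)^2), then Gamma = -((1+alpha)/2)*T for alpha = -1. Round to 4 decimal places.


Skewness (Amari-Chentsov) tensor: T = (1-2p)/(p^2*(1-p)^2).
p = 0.28, 1-2p = 0.44, p^2 = 0.0784, (1-p)^2 = 0.5184.
T = 0.44/(0.0784 * 0.5184) = 10.82609.
In the p-coordinate, Gamma^(alpha) = Gamma^(0) - (alpha/2)*T with Gamma^(0) = (1/2)*g'(p) = -T/2,
so Gamma^(alpha) = -((1+alpha)/2)*T.
alpha = -1, -(1+alpha)/2 = 0.0.
Gamma = 0.0 * 10.82609 = 0.0000

0.0000


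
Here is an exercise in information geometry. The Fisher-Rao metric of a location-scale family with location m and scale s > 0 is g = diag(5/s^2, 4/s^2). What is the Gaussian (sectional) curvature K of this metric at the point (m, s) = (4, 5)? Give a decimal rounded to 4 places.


The metric has the form g = (A dm^2 + B ds^2)/s^2 with A = 5, B = 4.
Substitute u = sqrt(A/B)*m: g = B*(du^2 + ds^2)/s^2, i.e. B times the
Poincare upper half-plane metric, which has constant Gaussian curvature -1.
Scaling a 2D metric by a constant c divides the Gaussian curvature by c,
so K = -1/B = -1/(4) = -0.2500 everywhere (the point (m, s) = (4, 5) is irrelevant:
the curvature is constant).
The requested Gaussian curvature is K = -0.2500.

-0.2500


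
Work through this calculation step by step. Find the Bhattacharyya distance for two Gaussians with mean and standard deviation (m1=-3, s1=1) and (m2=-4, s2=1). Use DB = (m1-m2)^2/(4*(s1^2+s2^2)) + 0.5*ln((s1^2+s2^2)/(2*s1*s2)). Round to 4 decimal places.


Bhattacharyya distance between two Gaussians:
DB = (m1-m2)^2/(4*(s1^2+s2^2)) + (1/2)*ln((s1^2+s2^2)/(2*s1*s2)).
(m1-m2)^2 = (1)^2 = 1.
s1^2+s2^2 = 1 + 1 = 2.
term1 = 1/8 = 0.125.
term2 = 0.5*ln(2/2.0) = 0.0.
DB = 0.125 + 0.0 = 0.1250

0.1250


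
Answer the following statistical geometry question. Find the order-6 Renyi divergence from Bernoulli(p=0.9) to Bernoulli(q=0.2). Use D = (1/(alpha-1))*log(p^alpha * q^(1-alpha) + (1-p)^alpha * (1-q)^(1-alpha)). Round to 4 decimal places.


Renyi divergence of order alpha between Bernoulli distributions:
D = (1/(alpha-1))*log(p^alpha * q^(1-alpha) + (1-p)^alpha * (1-q)^(1-alpha)).
alpha = 6, p = 0.9, q = 0.2.
p^alpha * q^(1-alpha) = 0.9^6 * 0.2^-5 = 1660.753125.
(1-p)^alpha * (1-q)^(1-alpha) = 0.1^6 * 0.8^-5 = 3e-06.
sum = 1660.753125 + 3e-06 = 1660.753128.
D = (1/5)*log(1660.753128) = 1.4830

1.4830


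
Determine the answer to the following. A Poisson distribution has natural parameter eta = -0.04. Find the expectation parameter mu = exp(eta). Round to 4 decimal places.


Expectation parameter for Poisson exponential family:
mu = exp(eta).
eta = -0.04.
mu = exp(-0.04) = 0.9608

0.9608


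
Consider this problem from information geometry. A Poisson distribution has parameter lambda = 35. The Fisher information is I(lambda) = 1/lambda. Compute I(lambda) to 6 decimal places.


Fisher information for Poisson: I(lambda) = 1/lambda.
lambda = 35.
I(lambda) = 1/35 = 0.028571

0.028571


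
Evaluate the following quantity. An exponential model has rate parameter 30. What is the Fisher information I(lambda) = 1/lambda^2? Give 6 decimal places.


Fisher information for exponential: I(lambda) = 1/lambda^2.
lambda = 30, lambda^2 = 900.
I = 1/900 = 0.001111

0.001111


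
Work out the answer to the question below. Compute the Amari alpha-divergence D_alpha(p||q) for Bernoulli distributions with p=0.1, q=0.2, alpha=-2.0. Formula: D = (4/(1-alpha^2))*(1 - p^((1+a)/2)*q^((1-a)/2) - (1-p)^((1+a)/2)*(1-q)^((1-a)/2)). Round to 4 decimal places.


Amari alpha-divergence:
D = (4/(1-alpha^2))*(1 - p^((1+a)/2)*q^((1-a)/2) - (1-p)^((1+a)/2)*(1-q)^((1-a)/2)).
alpha = -2.0, p = 0.1, q = 0.2.
e1 = (1+alpha)/2 = -0.5, e2 = (1-alpha)/2 = 1.5.
t1 = p^e1 * q^e2 = 0.1^-0.5 * 0.2^1.5 = 0.282843.
t2 = (1-p)^e1 * (1-q)^e2 = 0.9^-0.5 * 0.8^1.5 = 0.754247.
4/(1-alpha^2) = -1.333333.
D = -1.333333*(1 - 0.282843 - 0.754247) = 0.0495

0.0495


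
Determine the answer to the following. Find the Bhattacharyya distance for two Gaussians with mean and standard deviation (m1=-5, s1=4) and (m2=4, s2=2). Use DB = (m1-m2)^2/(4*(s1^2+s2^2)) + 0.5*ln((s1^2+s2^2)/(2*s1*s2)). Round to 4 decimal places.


Bhattacharyya distance between two Gaussians:
DB = (m1-m2)^2/(4*(s1^2+s2^2)) + (1/2)*ln((s1^2+s2^2)/(2*s1*s2)).
(m1-m2)^2 = (-9)^2 = 81.
s1^2+s2^2 = 16 + 4 = 20.
term1 = 81/80 = 1.0125.
term2 = 0.5*ln(20/16.0) = 0.111572.
DB = 1.0125 + 0.111572 = 1.1241

1.1241


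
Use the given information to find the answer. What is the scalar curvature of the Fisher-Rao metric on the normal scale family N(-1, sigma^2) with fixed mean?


This family has a single free parameter, so its statistical manifold
is 1-dimensional. The Riemann curvature tensor of any 1-dimensional
Riemannian manifold vanishes identically, so R = 0.

0


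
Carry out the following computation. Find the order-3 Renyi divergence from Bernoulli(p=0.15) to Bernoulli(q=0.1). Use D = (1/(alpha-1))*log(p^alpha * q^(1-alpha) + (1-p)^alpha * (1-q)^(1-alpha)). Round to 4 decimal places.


Renyi divergence of order alpha between Bernoulli distributions:
D = (1/(alpha-1))*log(p^alpha * q^(1-alpha) + (1-p)^alpha * (1-q)^(1-alpha)).
alpha = 3, p = 0.15, q = 0.1.
p^alpha * q^(1-alpha) = 0.15^3 * 0.1^-2 = 0.3375.
(1-p)^alpha * (1-q)^(1-alpha) = 0.85^3 * 0.9^-2 = 0.758179.
sum = 0.3375 + 0.758179 = 1.095679.
D = (1/2)*log(1.095679) = 0.0457

0.0457


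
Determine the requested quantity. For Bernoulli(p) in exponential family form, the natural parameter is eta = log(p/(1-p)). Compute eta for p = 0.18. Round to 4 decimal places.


Natural parameter for Bernoulli: eta = log(p/(1-p)).
p = 0.18, 1-p = 0.82.
p/(1-p) = 0.219512.
eta = log(0.219512) = -1.5163

-1.5163


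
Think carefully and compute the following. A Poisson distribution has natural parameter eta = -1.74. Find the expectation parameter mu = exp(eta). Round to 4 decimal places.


Expectation parameter for Poisson exponential family:
mu = exp(eta).
eta = -1.74.
mu = exp(-1.74) = 0.1755

0.1755


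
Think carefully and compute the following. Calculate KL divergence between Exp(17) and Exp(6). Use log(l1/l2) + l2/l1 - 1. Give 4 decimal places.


KL divergence for exponential family:
KL = log(l1/l2) + l2/l1 - 1.
log(17/6) = 1.041454.
6/17 = 0.352941.
KL = 1.041454 + 0.352941 - 1 = 0.3944

0.3944


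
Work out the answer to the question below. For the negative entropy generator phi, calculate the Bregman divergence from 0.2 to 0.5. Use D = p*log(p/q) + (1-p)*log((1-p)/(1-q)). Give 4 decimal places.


Bregman divergence with negative entropy generator:
D = p*log(p/q) + (1-p)*log((1-p)/(1-q)).
p = 0.2, q = 0.5.
p*log(p/q) = 0.2*log(0.2/0.5) = -0.183258.
(1-p)*log((1-p)/(1-q)) = 0.8*log(0.8/0.5) = 0.376003.
D = -0.183258 + 0.376003 = 0.1927

0.1927


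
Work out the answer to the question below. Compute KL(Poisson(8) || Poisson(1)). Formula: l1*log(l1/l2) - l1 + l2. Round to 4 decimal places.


KL divergence for Poisson:
KL = l1*log(l1/l2) - l1 + l2.
l1 = 8, l2 = 1.
log(8/1) = 2.079442.
l1*log(l1/l2) = 8 * 2.079442 = 16.635532.
KL = 16.635532 - 8 + 1 = 9.6355

9.6355


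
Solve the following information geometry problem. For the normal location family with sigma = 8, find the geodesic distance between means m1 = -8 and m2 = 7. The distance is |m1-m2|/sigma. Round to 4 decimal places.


On the fixed-variance normal subfamily, geodesic distance = |m1-m2|/sigma.
|-8 - 7| = 15.
sigma = 8.
d = 15/8 = 1.8750

1.8750


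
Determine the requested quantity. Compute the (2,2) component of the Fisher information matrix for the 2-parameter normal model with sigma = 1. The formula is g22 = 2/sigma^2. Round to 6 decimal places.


For the 2-parameter normal family, the Fisher metric has:
  g11 = 1/sigma^2, g22 = 2/sigma^2.
sigma = 1, sigma^2 = 1.
g22 = 2.000000

2.000000


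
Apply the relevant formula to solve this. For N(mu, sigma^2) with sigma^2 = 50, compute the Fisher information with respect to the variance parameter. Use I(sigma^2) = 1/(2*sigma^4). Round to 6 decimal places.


Fisher information for variance: I(sigma^2) = 1/(2*sigma^4).
sigma^2 = 50, so sigma^4 = 2500.
I = 1/(2*2500) = 1/5000 = 0.000200

0.000200


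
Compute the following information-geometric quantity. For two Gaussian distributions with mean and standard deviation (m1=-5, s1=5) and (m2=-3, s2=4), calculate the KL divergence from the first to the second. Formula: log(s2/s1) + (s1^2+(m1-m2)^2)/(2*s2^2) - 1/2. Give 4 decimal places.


KL divergence between normal distributions:
KL = log(s2/s1) + (s1^2 + (m1-m2)^2)/(2*s2^2) - 1/2.
log(4/5) = -0.223144.
(5^2 + (-5--3)^2)/(2*4^2) = (25 + 4)/32 = 0.90625.
KL = -0.223144 + 0.90625 - 0.5 = 0.1831

0.1831


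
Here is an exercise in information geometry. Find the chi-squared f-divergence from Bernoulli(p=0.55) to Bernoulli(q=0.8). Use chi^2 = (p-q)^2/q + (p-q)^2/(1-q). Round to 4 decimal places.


Chi-squared divergence between Bernoulli distributions:
chi^2 = (p-q)^2/q + (p-q)^2/(1-q).
p = 0.55, q = 0.8, p-q = -0.25.
(p-q)^2 = 0.0625.
term1 = 0.0625/0.8 = 0.078125.
term2 = 0.0625/0.2 = 0.3125.
chi^2 = 0.078125 + 0.3125 = 0.3906

0.3906


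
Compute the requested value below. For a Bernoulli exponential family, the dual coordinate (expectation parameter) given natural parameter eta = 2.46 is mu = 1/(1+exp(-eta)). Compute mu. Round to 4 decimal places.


Dual coordinate (expectation parameter) for Bernoulli:
mu = 1/(1+exp(-eta)).
eta = 2.46.
exp(-eta) = exp(-2.46) = 0.085435.
mu = 1/(1+0.085435) = 0.9213

0.9213


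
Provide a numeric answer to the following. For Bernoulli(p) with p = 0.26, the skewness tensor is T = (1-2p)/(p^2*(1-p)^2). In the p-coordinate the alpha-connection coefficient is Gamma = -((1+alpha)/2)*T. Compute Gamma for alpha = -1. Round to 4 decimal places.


Skewness (Amari-Chentsov) tensor: T = (1-2p)/(p^2*(1-p)^2).
p = 0.26, 1-2p = 0.48, p^2 = 0.0676, (1-p)^2 = 0.5476.
T = 0.48/(0.0676 * 0.5476) = 12.966749.
In the p-coordinate, Gamma^(alpha) = Gamma^(0) - (alpha/2)*T with Gamma^(0) = (1/2)*g'(p) = -T/2,
so Gamma^(alpha) = -((1+alpha)/2)*T.
alpha = -1, -(1+alpha)/2 = 0.0.
Gamma = 0.0 * 12.966749 = 0.0000

0.0000


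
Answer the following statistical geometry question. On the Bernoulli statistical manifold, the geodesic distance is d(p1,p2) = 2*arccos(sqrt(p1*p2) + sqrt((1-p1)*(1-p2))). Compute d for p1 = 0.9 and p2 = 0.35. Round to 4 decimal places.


Geodesic distance on Bernoulli manifold:
d(p1,p2) = 2*arccos(sqrt(p1*p2) + sqrt((1-p1)*(1-p2))).
sqrt(p1*p2) = sqrt(0.9*0.35) = 0.561249.
sqrt((1-p1)*(1-p2)) = sqrt(0.1*0.65) = 0.254951.
arg = 0.561249 + 0.254951 = 0.8162.
d = 2*arccos(0.8162) = 1.2320

1.2320


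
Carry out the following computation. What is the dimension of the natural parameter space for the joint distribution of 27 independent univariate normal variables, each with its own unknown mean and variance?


Exponential family dimension calculation:
Each univariate normal has two natural parameters (mu/sigma^2 and -1/(2 sigma^2)).
With 27 independent components, dim = 2 * 27 = 54.

54


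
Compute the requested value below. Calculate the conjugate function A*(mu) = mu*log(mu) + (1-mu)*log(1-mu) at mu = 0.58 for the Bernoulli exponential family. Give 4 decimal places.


Legendre transform for Bernoulli:
A*(mu) = mu*log(mu) + (1-mu)*log(1-mu).
mu = 0.58, 1-mu = 0.42.
mu*log(mu) = 0.58*log(0.58) = -0.315942.
(1-mu)*log(1-mu) = 0.42*log(0.42) = -0.36435.
A* = -0.315942 + -0.36435 = -0.6803

-0.6803


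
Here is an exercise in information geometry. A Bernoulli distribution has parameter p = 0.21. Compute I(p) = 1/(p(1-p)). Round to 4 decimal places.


For Bernoulli(p), Fisher information is I(p) = 1/(p*(1-p)).
p = 0.21, 1-p = 0.79.
p*(1-p) = 0.1659.
I(p) = 1/0.1659 = 6.0277

6.0277


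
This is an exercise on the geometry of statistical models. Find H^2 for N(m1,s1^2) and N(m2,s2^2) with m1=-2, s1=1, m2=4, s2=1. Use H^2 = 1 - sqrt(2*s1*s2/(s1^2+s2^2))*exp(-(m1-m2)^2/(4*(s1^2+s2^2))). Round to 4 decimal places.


Squared Hellinger distance for Gaussians:
H^2 = 1 - sqrt(2*s1*s2/(s1^2+s2^2)) * exp(-(m1-m2)^2/(4*(s1^2+s2^2))).
s1^2 = 1, s2^2 = 1, s1^2+s2^2 = 2.
sqrt(2*1*1/(2)) = 1.0.
(m1-m2)^2 = (-6)^2 = 36.
exp(-36/(4*2)) = exp(-4.5) = 0.011109.
H^2 = 1 - 1.0*0.011109 = 0.9889

0.9889


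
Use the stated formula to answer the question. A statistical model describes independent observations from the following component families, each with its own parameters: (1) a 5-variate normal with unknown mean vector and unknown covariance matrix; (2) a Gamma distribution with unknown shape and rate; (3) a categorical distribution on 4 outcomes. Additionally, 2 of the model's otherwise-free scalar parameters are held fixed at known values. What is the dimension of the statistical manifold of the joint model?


The dimension of a statistical manifold equals the number of free
(independent) real parameters of the model. For a product of independent
blocks the parameter counts add.
- 5-variate normal: 5 (mean) + 5*6/2 = 15 (symmetric covariance) = 20.
- Gamma (shape, rate): 2.
- categorical on 4 outcomes (probabilities sum to 1): 4-1 = 3.
Total = 20 + 2 + 3 = 25.
2 parameter(s) fixed at known values: 25 - 2 = 23.
Dimension = 23

23


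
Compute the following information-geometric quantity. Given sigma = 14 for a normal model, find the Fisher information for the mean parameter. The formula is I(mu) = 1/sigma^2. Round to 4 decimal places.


The Fisher information for the mean of a normal distribution is I(mu) = 1/sigma^2.
sigma = 14, so sigma^2 = 196.
I(mu) = 1/196 = 0.0051

0.0051


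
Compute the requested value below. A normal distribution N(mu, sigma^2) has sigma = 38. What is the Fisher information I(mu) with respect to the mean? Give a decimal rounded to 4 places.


The Fisher information for the mean of a normal distribution is I(mu) = 1/sigma^2.
sigma = 38, so sigma^2 = 1444.
I(mu) = 1/1444 = 0.0007

0.0007


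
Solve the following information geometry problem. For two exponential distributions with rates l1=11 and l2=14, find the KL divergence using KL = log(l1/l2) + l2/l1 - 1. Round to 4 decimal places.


KL divergence for exponential family:
KL = log(l1/l2) + l2/l1 - 1.
log(11/14) = -0.241162.
14/11 = 1.272727.
KL = -0.241162 + 1.272727 - 1 = 0.0316

0.0316


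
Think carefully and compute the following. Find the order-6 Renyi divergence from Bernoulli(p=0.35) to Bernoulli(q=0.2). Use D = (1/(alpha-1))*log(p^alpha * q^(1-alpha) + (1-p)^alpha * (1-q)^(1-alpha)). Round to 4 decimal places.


Renyi divergence of order alpha between Bernoulli distributions:
D = (1/(alpha-1))*log(p^alpha * q^(1-alpha) + (1-p)^alpha * (1-q)^(1-alpha)).
alpha = 6, p = 0.35, q = 0.2.
p^alpha * q^(1-alpha) = 0.35^6 * 0.2^-5 = 5.74458.
(1-p)^alpha * (1-q)^(1-alpha) = 0.65^6 * 0.8^-5 = 0.23016.
sum = 5.74458 + 0.23016 = 5.97474.
D = (1/5)*log(5.97474) = 0.3575

0.3575


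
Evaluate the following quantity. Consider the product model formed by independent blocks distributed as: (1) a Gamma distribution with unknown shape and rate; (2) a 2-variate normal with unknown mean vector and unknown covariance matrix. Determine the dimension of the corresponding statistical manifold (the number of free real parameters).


The dimension of a statistical manifold equals the number of free
(independent) real parameters of the model. For a product of independent
blocks the parameter counts add.
- Gamma (shape, rate): 2.
- 2-variate normal: 2 (mean) + 2*3/2 = 3 (symmetric covariance) = 5.
Total = 2 + 5 = 7.
Dimension = 7

7


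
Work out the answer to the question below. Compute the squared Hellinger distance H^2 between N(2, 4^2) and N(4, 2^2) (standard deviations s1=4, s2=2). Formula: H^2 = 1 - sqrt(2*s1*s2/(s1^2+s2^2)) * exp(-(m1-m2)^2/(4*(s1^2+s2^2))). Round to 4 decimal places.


Squared Hellinger distance for Gaussians:
H^2 = 1 - sqrt(2*s1*s2/(s1^2+s2^2)) * exp(-(m1-m2)^2/(4*(s1^2+s2^2))).
s1^2 = 16, s2^2 = 4, s1^2+s2^2 = 20.
sqrt(2*4*2/(20)) = 0.894427.
(m1-m2)^2 = (-2)^2 = 4.
exp(-4/(4*20)) = exp(-0.05) = 0.951229.
H^2 = 1 - 0.894427*0.951229 = 0.1492

0.1492


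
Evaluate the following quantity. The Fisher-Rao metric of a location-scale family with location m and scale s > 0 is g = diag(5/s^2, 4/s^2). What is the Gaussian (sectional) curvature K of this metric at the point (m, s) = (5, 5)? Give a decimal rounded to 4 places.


The metric has the form g = (A dm^2 + B ds^2)/s^2 with A = 5, B = 4.
Substitute u = sqrt(A/B)*m: g = B*(du^2 + ds^2)/s^2, i.e. B times the
Poincare upper half-plane metric, which has constant Gaussian curvature -1.
Scaling a 2D metric by a constant c divides the Gaussian curvature by c,
so K = -1/B = -1/(4) = -0.2500 everywhere (the point (m, s) = (5, 5) is irrelevant:
the curvature is constant).
The requested Gaussian curvature is K = -0.2500.

-0.2500


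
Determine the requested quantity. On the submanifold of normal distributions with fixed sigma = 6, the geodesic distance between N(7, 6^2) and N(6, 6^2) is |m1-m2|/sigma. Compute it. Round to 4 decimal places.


On the fixed-variance normal subfamily, geodesic distance = |m1-m2|/sigma.
|7 - 6| = 1.
sigma = 6.
d = 1/6 = 0.1667

0.1667


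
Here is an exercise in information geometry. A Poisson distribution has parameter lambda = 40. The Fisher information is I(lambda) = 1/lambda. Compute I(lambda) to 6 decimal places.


Fisher information for Poisson: I(lambda) = 1/lambda.
lambda = 40.
I(lambda) = 1/40 = 0.025000

0.025000


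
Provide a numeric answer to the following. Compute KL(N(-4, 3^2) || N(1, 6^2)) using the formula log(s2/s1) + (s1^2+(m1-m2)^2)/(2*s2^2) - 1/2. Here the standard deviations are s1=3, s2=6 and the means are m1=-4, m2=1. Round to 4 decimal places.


KL divergence between normal distributions:
KL = log(s2/s1) + (s1^2 + (m1-m2)^2)/(2*s2^2) - 1/2.
log(6/3) = 0.693147.
(3^2 + (-4-1)^2)/(2*6^2) = (9 + 25)/72 = 0.472222.
KL = 0.693147 + 0.472222 - 0.5 = 0.6654

0.6654


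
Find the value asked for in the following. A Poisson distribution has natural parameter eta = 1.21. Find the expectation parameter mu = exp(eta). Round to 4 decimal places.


Expectation parameter for Poisson exponential family:
mu = exp(eta).
eta = 1.21.
mu = exp(1.21) = 3.3535

3.3535


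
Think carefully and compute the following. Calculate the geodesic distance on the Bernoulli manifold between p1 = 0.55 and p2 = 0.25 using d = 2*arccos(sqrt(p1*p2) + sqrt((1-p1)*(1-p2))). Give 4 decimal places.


Geodesic distance on Bernoulli manifold:
d(p1,p2) = 2*arccos(sqrt(p1*p2) + sqrt((1-p1)*(1-p2))).
sqrt(p1*p2) = sqrt(0.55*0.25) = 0.37081.
sqrt((1-p1)*(1-p2)) = sqrt(0.45*0.75) = 0.580948.
arg = 0.37081 + 0.580948 = 0.951757.
d = 2*arccos(0.951757) = 0.6238

0.6238


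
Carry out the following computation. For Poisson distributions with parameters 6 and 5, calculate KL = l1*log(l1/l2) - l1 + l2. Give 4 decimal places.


KL divergence for Poisson:
KL = l1*log(l1/l2) - l1 + l2.
l1 = 6, l2 = 5.
log(6/5) = 0.182322.
l1*log(l1/l2) = 6 * 0.182322 = 1.093929.
KL = 1.093929 - 6 + 5 = 0.0939

0.0939


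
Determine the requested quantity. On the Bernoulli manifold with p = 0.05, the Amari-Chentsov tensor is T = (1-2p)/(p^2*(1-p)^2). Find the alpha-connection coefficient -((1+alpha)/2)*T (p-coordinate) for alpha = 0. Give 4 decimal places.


Skewness (Amari-Chentsov) tensor: T = (1-2p)/(p^2*(1-p)^2).
p = 0.05, 1-2p = 0.9, p^2 = 0.0025, (1-p)^2 = 0.9025.
T = 0.9/(0.0025 * 0.9025) = 398.891967.
In the p-coordinate, Gamma^(alpha) = Gamma^(0) - (alpha/2)*T with Gamma^(0) = (1/2)*g'(p) = -T/2,
so Gamma^(alpha) = -((1+alpha)/2)*T.
alpha = 0, -(1+alpha)/2 = -0.5.
Gamma = -0.5 * 398.891967 = -199.4460

-199.4460


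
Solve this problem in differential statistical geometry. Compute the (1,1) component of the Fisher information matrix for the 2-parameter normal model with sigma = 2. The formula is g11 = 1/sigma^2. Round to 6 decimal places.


For the 2-parameter normal family, the Fisher metric has:
  g11 = 1/sigma^2, g22 = 2/sigma^2.
sigma = 2, sigma^2 = 4.
g11 = 0.250000

0.250000


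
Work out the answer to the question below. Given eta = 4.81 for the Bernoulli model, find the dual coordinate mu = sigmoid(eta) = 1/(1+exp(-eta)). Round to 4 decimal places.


Dual coordinate (expectation parameter) for Bernoulli:
mu = 1/(1+exp(-eta)).
eta = 4.81.
exp(-eta) = exp(-4.81) = 0.008148.
mu = 1/(1+0.008148) = 0.9919

0.9919


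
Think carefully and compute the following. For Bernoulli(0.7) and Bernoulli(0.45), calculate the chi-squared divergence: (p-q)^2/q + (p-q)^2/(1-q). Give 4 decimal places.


Chi-squared divergence between Bernoulli distributions:
chi^2 = (p-q)^2/q + (p-q)^2/(1-q).
p = 0.7, q = 0.45, p-q = 0.25.
(p-q)^2 = 0.0625.
term1 = 0.0625/0.45 = 0.138889.
term2 = 0.0625/0.55 = 0.113636.
chi^2 = 0.138889 + 0.113636 = 0.2525

0.2525


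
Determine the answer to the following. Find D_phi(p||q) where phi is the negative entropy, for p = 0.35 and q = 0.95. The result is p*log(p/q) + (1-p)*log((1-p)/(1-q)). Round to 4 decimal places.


Bregman divergence with negative entropy generator:
D = p*log(p/q) + (1-p)*log((1-p)/(1-q)).
p = 0.35, q = 0.95.
p*log(p/q) = 0.35*log(0.35/0.95) = -0.349485.
(1-p)*log((1-p)/(1-q)) = 0.65*log(0.65/0.05) = 1.667217.
D = -0.349485 + 1.667217 = 1.3177

1.3177


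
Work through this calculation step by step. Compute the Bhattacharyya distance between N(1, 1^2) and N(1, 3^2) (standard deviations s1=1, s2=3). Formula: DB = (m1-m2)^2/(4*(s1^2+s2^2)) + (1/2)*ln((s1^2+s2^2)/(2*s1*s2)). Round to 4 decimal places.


Bhattacharyya distance between two Gaussians:
DB = (m1-m2)^2/(4*(s1^2+s2^2)) + (1/2)*ln((s1^2+s2^2)/(2*s1*s2)).
(m1-m2)^2 = (0)^2 = 0.
s1^2+s2^2 = 1 + 9 = 10.
term1 = 0/40 = 0.0.
term2 = 0.5*ln(10/6.0) = 0.255413.
DB = 0.0 + 0.255413 = 0.2554

0.2554


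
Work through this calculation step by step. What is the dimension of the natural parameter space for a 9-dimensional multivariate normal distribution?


Exponential family dimension calculation:
For 9-dim MVN: mean has 9 params, covariance has 9*10/2 = 45 unique entries.
Total dim = 9 + 45 = 54.

54


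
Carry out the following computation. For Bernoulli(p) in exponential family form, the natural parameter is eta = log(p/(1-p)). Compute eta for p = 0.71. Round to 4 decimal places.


Natural parameter for Bernoulli: eta = log(p/(1-p)).
p = 0.71, 1-p = 0.29.
p/(1-p) = 2.448276.
eta = log(2.448276) = 0.8954

0.8954


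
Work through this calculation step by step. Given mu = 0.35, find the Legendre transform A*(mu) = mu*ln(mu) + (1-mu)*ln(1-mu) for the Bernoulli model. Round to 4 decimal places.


Legendre transform for Bernoulli:
A*(mu) = mu*log(mu) + (1-mu)*log(1-mu).
mu = 0.35, 1-mu = 0.65.
mu*log(mu) = 0.35*log(0.35) = -0.367438.
(1-mu)*log(1-mu) = 0.65*log(0.65) = -0.280009.
A* = -0.367438 + -0.280009 = -0.6474

-0.6474


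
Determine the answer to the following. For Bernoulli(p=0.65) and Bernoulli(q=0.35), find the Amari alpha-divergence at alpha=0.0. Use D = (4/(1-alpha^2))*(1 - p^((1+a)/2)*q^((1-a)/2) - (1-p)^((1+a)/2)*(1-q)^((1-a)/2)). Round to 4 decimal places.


Amari alpha-divergence:
D = (4/(1-alpha^2))*(1 - p^((1+a)/2)*q^((1-a)/2) - (1-p)^((1+a)/2)*(1-q)^((1-a)/2)).
alpha = 0.0, p = 0.65, q = 0.35.
e1 = (1+alpha)/2 = 0.5, e2 = (1-alpha)/2 = 0.5.
t1 = p^e1 * q^e2 = 0.65^0.5 * 0.35^0.5 = 0.47697.
t2 = (1-p)^e1 * (1-q)^e2 = 0.35^0.5 * 0.65^0.5 = 0.47697.
4/(1-alpha^2) = 4.0.
D = 4.0*(1 - 0.47697 - 0.47697) = 0.1842

0.1842


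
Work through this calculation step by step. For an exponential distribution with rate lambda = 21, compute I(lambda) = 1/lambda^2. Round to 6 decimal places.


Fisher information for exponential: I(lambda) = 1/lambda^2.
lambda = 21, lambda^2 = 441.
I = 1/441 = 0.002268

0.002268


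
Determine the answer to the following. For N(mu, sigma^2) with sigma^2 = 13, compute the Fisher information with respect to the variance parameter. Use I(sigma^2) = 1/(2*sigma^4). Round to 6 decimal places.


Fisher information for variance: I(sigma^2) = 1/(2*sigma^4).
sigma^2 = 13, so sigma^4 = 169.
I = 1/(2*169) = 1/338 = 0.002959

0.002959


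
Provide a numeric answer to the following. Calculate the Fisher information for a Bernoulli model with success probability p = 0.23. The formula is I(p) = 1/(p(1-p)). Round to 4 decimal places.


For Bernoulli(p), Fisher information is I(p) = 1/(p*(1-p)).
p = 0.23, 1-p = 0.77.
p*(1-p) = 0.1771.
I(p) = 1/0.1771 = 5.6465

5.6465


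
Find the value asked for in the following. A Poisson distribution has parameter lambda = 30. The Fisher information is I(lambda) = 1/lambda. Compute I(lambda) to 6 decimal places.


Fisher information for Poisson: I(lambda) = 1/lambda.
lambda = 30.
I(lambda) = 1/30 = 0.033333

0.033333


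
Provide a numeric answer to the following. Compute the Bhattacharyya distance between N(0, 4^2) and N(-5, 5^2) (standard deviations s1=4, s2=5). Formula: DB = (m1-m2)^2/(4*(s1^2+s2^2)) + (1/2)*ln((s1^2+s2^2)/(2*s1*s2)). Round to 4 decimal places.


Bhattacharyya distance between two Gaussians:
DB = (m1-m2)^2/(4*(s1^2+s2^2)) + (1/2)*ln((s1^2+s2^2)/(2*s1*s2)).
(m1-m2)^2 = (5)^2 = 25.
s1^2+s2^2 = 16 + 25 = 41.
term1 = 25/164 = 0.152439.
term2 = 0.5*ln(41/40.0) = 0.012346.
DB = 0.152439 + 0.012346 = 0.1648

0.1648


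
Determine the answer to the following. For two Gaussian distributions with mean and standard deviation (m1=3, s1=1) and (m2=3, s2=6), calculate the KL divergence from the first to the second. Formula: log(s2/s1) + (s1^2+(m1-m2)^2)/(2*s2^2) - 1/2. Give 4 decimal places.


KL divergence between normal distributions:
KL = log(s2/s1) + (s1^2 + (m1-m2)^2)/(2*s2^2) - 1/2.
log(6/1) = 1.791759.
(1^2 + (3-3)^2)/(2*6^2) = (1 + 0)/72 = 0.013889.
KL = 1.791759 + 0.013889 - 0.5 = 1.3056

1.3056


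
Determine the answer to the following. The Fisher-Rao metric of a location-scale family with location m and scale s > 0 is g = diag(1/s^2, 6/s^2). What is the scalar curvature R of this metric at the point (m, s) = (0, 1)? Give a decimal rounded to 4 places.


The metric has the form g = (A dm^2 + B ds^2)/s^2 with A = 1, B = 6.
Substitute u = sqrt(A/B)*m: g = B*(du^2 + ds^2)/s^2, i.e. B times the
Poincare upper half-plane metric, which has constant Gaussian curvature -1.
Scaling a 2D metric by a constant c divides the Gaussian curvature by c,
so K = -1/B = -1/(6) = -0.1667 everywhere (the point (m, s) = (0, 1) is irrelevant:
the curvature is constant).
Scalar curvature in dimension 2: R = 2K = -2/(6) = -0.3333.

-0.3333


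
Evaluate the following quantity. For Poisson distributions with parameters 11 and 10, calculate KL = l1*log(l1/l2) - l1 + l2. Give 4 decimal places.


KL divergence for Poisson:
KL = l1*log(l1/l2) - l1 + l2.
l1 = 11, l2 = 10.
log(11/10) = 0.09531.
l1*log(l1/l2) = 11 * 0.09531 = 1.048412.
KL = 1.048412 - 11 + 10 = 0.0484

0.0484


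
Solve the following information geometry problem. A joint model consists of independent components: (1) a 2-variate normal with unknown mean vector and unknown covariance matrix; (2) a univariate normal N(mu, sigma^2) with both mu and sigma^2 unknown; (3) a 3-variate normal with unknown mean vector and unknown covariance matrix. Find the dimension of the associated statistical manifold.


The dimension of a statistical manifold equals the number of free
(independent) real parameters of the model. For a product of independent
blocks the parameter counts add.
- 2-variate normal: 2 (mean) + 2*3/2 = 3 (symmetric covariance) = 5.
- normal (mu, sigma^2): 2.
- 3-variate normal: 3 (mean) + 3*4/2 = 6 (symmetric covariance) = 9.
Total = 5 + 2 + 9 = 16.
Dimension = 16

16
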